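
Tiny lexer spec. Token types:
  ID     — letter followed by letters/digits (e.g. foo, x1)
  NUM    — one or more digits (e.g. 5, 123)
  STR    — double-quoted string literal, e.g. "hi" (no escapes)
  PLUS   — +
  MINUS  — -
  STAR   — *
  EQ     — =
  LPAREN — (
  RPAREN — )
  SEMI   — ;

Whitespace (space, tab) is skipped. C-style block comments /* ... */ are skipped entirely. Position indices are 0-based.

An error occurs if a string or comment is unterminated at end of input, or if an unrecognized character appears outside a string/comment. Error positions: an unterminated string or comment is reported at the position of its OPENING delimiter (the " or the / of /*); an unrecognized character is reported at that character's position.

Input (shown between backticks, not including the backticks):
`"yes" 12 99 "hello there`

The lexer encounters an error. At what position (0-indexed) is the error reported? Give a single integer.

pos=0: enter STRING mode
pos=0: emit STR "yes" (now at pos=5)
pos=6: emit NUM '12' (now at pos=8)
pos=9: emit NUM '99' (now at pos=11)
pos=12: enter STRING mode
pos=12: ERROR — unterminated string

Answer: 12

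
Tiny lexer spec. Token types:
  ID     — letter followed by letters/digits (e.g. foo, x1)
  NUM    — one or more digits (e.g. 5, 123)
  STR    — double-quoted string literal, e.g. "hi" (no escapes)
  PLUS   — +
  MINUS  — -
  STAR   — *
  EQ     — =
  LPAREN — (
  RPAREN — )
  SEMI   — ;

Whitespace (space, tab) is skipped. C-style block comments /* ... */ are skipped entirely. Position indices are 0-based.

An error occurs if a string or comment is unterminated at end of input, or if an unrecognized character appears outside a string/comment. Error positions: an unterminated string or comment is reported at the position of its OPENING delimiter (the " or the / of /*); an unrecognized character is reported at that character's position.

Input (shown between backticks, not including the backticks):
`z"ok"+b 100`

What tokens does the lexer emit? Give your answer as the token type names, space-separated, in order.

Answer: ID STR PLUS ID NUM

Derivation:
pos=0: emit ID 'z' (now at pos=1)
pos=1: enter STRING mode
pos=1: emit STR "ok" (now at pos=5)
pos=5: emit PLUS '+'
pos=6: emit ID 'b' (now at pos=7)
pos=8: emit NUM '100' (now at pos=11)
DONE. 5 tokens: [ID, STR, PLUS, ID, NUM]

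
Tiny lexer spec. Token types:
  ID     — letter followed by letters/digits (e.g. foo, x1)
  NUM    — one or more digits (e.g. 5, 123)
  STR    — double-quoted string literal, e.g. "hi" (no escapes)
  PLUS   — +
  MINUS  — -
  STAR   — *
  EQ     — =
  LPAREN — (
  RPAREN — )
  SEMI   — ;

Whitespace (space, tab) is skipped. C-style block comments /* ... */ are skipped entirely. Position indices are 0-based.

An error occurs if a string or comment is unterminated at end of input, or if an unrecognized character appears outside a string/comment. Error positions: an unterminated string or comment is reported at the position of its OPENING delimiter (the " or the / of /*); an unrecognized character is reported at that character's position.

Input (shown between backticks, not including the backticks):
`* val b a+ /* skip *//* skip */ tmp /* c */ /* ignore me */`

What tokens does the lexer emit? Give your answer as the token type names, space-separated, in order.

Answer: STAR ID ID ID PLUS ID

Derivation:
pos=0: emit STAR '*'
pos=2: emit ID 'val' (now at pos=5)
pos=6: emit ID 'b' (now at pos=7)
pos=8: emit ID 'a' (now at pos=9)
pos=9: emit PLUS '+'
pos=11: enter COMMENT mode (saw '/*')
exit COMMENT mode (now at pos=21)
pos=21: enter COMMENT mode (saw '/*')
exit COMMENT mode (now at pos=31)
pos=32: emit ID 'tmp' (now at pos=35)
pos=36: enter COMMENT mode (saw '/*')
exit COMMENT mode (now at pos=43)
pos=44: enter COMMENT mode (saw '/*')
exit COMMENT mode (now at pos=59)
DONE. 6 tokens: [STAR, ID, ID, ID, PLUS, ID]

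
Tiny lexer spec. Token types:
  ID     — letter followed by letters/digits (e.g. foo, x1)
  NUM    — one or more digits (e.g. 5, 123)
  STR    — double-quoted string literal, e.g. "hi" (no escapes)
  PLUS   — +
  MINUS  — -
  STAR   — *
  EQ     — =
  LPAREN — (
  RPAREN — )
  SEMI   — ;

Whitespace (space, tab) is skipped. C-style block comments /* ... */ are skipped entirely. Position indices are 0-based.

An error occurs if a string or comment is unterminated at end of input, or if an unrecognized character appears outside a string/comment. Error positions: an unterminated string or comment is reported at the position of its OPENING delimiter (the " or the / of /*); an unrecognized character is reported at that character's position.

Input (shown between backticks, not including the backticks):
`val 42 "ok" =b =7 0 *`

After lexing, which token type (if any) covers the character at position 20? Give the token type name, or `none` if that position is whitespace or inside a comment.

Answer: STAR

Derivation:
pos=0: emit ID 'val' (now at pos=3)
pos=4: emit NUM '42' (now at pos=6)
pos=7: enter STRING mode
pos=7: emit STR "ok" (now at pos=11)
pos=12: emit EQ '='
pos=13: emit ID 'b' (now at pos=14)
pos=15: emit EQ '='
pos=16: emit NUM '7' (now at pos=17)
pos=18: emit NUM '0' (now at pos=19)
pos=20: emit STAR '*'
DONE. 9 tokens: [ID, NUM, STR, EQ, ID, EQ, NUM, NUM, STAR]
Position 20: char is '*' -> STAR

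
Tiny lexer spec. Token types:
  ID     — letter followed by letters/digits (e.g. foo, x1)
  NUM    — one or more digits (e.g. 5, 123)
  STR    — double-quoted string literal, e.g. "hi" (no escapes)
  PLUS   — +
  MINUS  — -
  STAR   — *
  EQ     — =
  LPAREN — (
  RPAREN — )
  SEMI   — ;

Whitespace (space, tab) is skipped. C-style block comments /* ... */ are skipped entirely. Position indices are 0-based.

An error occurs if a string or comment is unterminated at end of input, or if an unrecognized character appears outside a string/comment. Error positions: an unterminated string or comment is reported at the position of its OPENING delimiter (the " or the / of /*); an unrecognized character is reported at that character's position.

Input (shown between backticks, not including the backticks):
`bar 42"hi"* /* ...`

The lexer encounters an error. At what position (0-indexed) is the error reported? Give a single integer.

Answer: 12

Derivation:
pos=0: emit ID 'bar' (now at pos=3)
pos=4: emit NUM '42' (now at pos=6)
pos=6: enter STRING mode
pos=6: emit STR "hi" (now at pos=10)
pos=10: emit STAR '*'
pos=12: enter COMMENT mode (saw '/*')
pos=12: ERROR — unterminated comment (reached EOF)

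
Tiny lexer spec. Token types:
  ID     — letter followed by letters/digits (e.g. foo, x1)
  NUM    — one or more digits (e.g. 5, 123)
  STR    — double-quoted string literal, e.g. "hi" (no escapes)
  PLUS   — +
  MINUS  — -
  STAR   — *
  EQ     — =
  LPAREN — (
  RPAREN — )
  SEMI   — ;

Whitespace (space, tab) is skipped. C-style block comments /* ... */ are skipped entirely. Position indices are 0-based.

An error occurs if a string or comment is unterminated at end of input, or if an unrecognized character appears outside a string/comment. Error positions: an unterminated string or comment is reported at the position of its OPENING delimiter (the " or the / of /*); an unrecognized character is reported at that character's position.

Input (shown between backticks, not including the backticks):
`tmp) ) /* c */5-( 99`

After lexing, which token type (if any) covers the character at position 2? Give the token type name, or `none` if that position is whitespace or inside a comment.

pos=0: emit ID 'tmp' (now at pos=3)
pos=3: emit RPAREN ')'
pos=5: emit RPAREN ')'
pos=7: enter COMMENT mode (saw '/*')
exit COMMENT mode (now at pos=14)
pos=14: emit NUM '5' (now at pos=15)
pos=15: emit MINUS '-'
pos=16: emit LPAREN '('
pos=18: emit NUM '99' (now at pos=20)
DONE. 7 tokens: [ID, RPAREN, RPAREN, NUM, MINUS, LPAREN, NUM]
Position 2: char is 'p' -> ID

Answer: ID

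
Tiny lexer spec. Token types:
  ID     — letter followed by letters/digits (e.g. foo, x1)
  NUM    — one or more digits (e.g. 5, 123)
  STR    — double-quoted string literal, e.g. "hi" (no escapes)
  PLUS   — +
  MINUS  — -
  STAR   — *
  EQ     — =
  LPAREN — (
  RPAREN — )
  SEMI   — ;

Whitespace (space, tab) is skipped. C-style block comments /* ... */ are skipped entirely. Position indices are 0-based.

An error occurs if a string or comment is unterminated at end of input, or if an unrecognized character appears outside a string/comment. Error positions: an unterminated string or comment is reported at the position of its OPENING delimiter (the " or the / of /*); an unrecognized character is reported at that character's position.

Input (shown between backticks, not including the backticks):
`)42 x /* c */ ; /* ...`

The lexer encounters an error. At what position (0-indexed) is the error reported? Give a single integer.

Answer: 16

Derivation:
pos=0: emit RPAREN ')'
pos=1: emit NUM '42' (now at pos=3)
pos=4: emit ID 'x' (now at pos=5)
pos=6: enter COMMENT mode (saw '/*')
exit COMMENT mode (now at pos=13)
pos=14: emit SEMI ';'
pos=16: enter COMMENT mode (saw '/*')
pos=16: ERROR — unterminated comment (reached EOF)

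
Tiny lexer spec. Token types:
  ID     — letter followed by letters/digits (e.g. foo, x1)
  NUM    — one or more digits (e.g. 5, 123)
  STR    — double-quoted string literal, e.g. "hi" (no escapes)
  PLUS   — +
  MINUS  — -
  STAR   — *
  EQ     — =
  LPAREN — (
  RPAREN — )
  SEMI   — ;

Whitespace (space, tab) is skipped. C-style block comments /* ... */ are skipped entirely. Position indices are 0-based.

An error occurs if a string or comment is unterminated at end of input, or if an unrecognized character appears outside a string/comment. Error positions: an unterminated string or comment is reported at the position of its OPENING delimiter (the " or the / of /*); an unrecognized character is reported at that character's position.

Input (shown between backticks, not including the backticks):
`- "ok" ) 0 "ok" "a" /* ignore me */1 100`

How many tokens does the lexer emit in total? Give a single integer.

Answer: 8

Derivation:
pos=0: emit MINUS '-'
pos=2: enter STRING mode
pos=2: emit STR "ok" (now at pos=6)
pos=7: emit RPAREN ')'
pos=9: emit NUM '0' (now at pos=10)
pos=11: enter STRING mode
pos=11: emit STR "ok" (now at pos=15)
pos=16: enter STRING mode
pos=16: emit STR "a" (now at pos=19)
pos=20: enter COMMENT mode (saw '/*')
exit COMMENT mode (now at pos=35)
pos=35: emit NUM '1' (now at pos=36)
pos=37: emit NUM '100' (now at pos=40)
DONE. 8 tokens: [MINUS, STR, RPAREN, NUM, STR, STR, NUM, NUM]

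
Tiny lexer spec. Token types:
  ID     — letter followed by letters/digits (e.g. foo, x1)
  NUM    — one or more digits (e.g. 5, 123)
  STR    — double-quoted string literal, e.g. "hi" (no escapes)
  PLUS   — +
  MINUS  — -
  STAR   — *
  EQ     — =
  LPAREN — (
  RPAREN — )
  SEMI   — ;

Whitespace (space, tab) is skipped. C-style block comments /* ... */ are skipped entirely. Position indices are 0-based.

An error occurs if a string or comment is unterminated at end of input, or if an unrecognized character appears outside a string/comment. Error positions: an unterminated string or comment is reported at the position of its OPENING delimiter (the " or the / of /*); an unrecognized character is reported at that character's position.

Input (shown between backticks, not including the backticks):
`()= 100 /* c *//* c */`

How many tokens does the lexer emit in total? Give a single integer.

Answer: 4

Derivation:
pos=0: emit LPAREN '('
pos=1: emit RPAREN ')'
pos=2: emit EQ '='
pos=4: emit NUM '100' (now at pos=7)
pos=8: enter COMMENT mode (saw '/*')
exit COMMENT mode (now at pos=15)
pos=15: enter COMMENT mode (saw '/*')
exit COMMENT mode (now at pos=22)
DONE. 4 tokens: [LPAREN, RPAREN, EQ, NUM]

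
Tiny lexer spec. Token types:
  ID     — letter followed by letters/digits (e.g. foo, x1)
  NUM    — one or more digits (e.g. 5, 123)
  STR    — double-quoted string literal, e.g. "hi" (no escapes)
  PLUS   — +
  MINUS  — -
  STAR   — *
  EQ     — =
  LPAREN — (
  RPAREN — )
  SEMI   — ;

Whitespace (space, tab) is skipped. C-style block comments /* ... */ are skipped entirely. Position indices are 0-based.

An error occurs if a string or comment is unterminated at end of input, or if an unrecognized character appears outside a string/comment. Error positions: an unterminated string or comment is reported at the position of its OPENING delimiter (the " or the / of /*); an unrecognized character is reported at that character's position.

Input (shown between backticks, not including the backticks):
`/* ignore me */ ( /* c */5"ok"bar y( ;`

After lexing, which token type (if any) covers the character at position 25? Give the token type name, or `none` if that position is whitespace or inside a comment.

pos=0: enter COMMENT mode (saw '/*')
exit COMMENT mode (now at pos=15)
pos=16: emit LPAREN '('
pos=18: enter COMMENT mode (saw '/*')
exit COMMENT mode (now at pos=25)
pos=25: emit NUM '5' (now at pos=26)
pos=26: enter STRING mode
pos=26: emit STR "ok" (now at pos=30)
pos=30: emit ID 'bar' (now at pos=33)
pos=34: emit ID 'y' (now at pos=35)
pos=35: emit LPAREN '('
pos=37: emit SEMI ';'
DONE. 7 tokens: [LPAREN, NUM, STR, ID, ID, LPAREN, SEMI]
Position 25: char is '5' -> NUM

Answer: NUM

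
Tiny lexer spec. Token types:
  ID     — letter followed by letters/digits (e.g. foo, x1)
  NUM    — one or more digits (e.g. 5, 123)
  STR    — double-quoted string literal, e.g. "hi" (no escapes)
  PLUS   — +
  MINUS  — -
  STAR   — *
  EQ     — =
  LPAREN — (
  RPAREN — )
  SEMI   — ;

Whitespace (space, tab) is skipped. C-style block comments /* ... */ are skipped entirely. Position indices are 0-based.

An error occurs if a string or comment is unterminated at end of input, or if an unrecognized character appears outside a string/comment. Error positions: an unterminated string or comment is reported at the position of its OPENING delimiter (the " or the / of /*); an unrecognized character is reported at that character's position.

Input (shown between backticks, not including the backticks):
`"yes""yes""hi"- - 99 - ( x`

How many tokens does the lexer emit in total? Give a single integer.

Answer: 9

Derivation:
pos=0: enter STRING mode
pos=0: emit STR "yes" (now at pos=5)
pos=5: enter STRING mode
pos=5: emit STR "yes" (now at pos=10)
pos=10: enter STRING mode
pos=10: emit STR "hi" (now at pos=14)
pos=14: emit MINUS '-'
pos=16: emit MINUS '-'
pos=18: emit NUM '99' (now at pos=20)
pos=21: emit MINUS '-'
pos=23: emit LPAREN '('
pos=25: emit ID 'x' (now at pos=26)
DONE. 9 tokens: [STR, STR, STR, MINUS, MINUS, NUM, MINUS, LPAREN, ID]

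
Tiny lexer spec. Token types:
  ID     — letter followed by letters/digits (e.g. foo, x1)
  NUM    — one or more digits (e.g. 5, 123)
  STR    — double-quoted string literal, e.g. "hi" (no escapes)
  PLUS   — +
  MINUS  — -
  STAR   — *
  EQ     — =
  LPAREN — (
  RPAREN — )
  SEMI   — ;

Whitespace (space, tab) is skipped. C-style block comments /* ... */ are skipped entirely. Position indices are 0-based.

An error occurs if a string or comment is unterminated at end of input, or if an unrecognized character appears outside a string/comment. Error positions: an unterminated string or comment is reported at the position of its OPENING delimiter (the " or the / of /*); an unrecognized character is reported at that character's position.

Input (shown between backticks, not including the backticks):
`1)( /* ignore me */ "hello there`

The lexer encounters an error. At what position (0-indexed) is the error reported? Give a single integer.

Answer: 20

Derivation:
pos=0: emit NUM '1' (now at pos=1)
pos=1: emit RPAREN ')'
pos=2: emit LPAREN '('
pos=4: enter COMMENT mode (saw '/*')
exit COMMENT mode (now at pos=19)
pos=20: enter STRING mode
pos=20: ERROR — unterminated string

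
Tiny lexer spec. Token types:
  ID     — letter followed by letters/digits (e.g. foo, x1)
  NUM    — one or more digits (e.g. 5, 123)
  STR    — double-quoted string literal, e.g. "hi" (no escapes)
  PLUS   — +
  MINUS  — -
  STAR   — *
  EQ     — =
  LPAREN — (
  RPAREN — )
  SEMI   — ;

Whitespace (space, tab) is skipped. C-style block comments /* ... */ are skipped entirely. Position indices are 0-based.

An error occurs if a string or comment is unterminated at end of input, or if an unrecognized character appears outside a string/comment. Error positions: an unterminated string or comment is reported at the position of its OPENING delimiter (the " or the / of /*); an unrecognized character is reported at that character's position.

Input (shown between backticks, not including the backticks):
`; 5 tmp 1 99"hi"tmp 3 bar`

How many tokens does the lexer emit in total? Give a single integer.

Answer: 9

Derivation:
pos=0: emit SEMI ';'
pos=2: emit NUM '5' (now at pos=3)
pos=4: emit ID 'tmp' (now at pos=7)
pos=8: emit NUM '1' (now at pos=9)
pos=10: emit NUM '99' (now at pos=12)
pos=12: enter STRING mode
pos=12: emit STR "hi" (now at pos=16)
pos=16: emit ID 'tmp' (now at pos=19)
pos=20: emit NUM '3' (now at pos=21)
pos=22: emit ID 'bar' (now at pos=25)
DONE. 9 tokens: [SEMI, NUM, ID, NUM, NUM, STR, ID, NUM, ID]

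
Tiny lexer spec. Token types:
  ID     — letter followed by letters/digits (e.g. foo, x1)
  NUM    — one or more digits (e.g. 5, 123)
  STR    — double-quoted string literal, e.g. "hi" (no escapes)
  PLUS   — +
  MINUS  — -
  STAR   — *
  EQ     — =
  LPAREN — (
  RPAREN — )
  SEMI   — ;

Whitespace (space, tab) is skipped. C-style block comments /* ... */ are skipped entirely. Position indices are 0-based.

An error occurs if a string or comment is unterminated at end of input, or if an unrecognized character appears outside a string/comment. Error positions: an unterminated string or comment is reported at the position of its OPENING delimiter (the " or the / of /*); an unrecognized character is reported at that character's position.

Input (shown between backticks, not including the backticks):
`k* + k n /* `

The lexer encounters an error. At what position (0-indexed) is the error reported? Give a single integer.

pos=0: emit ID 'k' (now at pos=1)
pos=1: emit STAR '*'
pos=3: emit PLUS '+'
pos=5: emit ID 'k' (now at pos=6)
pos=7: emit ID 'n' (now at pos=8)
pos=9: enter COMMENT mode (saw '/*')
pos=9: ERROR — unterminated comment (reached EOF)

Answer: 9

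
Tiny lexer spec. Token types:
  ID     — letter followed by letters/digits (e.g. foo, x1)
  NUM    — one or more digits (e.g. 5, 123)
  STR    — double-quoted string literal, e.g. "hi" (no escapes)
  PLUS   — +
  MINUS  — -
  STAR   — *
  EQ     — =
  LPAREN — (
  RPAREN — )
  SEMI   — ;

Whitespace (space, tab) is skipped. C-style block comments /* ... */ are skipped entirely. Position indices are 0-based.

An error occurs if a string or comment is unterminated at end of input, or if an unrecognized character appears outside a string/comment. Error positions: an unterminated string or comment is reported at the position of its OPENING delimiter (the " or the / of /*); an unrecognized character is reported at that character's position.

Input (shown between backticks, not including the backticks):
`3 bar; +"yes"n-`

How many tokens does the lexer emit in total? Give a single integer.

pos=0: emit NUM '3' (now at pos=1)
pos=2: emit ID 'bar' (now at pos=5)
pos=5: emit SEMI ';'
pos=7: emit PLUS '+'
pos=8: enter STRING mode
pos=8: emit STR "yes" (now at pos=13)
pos=13: emit ID 'n' (now at pos=14)
pos=14: emit MINUS '-'
DONE. 7 tokens: [NUM, ID, SEMI, PLUS, STR, ID, MINUS]

Answer: 7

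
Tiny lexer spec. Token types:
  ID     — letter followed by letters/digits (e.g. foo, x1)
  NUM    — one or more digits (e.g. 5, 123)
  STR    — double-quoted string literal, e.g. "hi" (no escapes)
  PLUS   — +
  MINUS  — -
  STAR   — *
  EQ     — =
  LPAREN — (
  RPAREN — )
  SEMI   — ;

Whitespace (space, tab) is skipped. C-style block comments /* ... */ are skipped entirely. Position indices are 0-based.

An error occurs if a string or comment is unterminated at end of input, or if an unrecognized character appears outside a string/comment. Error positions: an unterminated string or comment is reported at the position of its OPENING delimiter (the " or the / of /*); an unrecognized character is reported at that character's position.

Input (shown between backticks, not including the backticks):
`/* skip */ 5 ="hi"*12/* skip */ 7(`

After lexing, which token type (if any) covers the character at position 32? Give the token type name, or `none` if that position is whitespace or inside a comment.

Answer: NUM

Derivation:
pos=0: enter COMMENT mode (saw '/*')
exit COMMENT mode (now at pos=10)
pos=11: emit NUM '5' (now at pos=12)
pos=13: emit EQ '='
pos=14: enter STRING mode
pos=14: emit STR "hi" (now at pos=18)
pos=18: emit STAR '*'
pos=19: emit NUM '12' (now at pos=21)
pos=21: enter COMMENT mode (saw '/*')
exit COMMENT mode (now at pos=31)
pos=32: emit NUM '7' (now at pos=33)
pos=33: emit LPAREN '('
DONE. 7 tokens: [NUM, EQ, STR, STAR, NUM, NUM, LPAREN]
Position 32: char is '7' -> NUM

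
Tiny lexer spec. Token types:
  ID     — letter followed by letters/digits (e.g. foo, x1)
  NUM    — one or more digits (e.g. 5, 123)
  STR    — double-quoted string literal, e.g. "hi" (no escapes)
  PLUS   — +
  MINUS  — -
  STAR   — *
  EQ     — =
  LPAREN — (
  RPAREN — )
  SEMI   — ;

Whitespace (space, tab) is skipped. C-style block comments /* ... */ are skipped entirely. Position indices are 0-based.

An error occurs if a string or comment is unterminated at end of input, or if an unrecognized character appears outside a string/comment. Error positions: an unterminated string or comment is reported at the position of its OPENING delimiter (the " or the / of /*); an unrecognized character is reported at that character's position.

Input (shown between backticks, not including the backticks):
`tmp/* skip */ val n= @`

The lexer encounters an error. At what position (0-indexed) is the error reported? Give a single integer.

Answer: 21

Derivation:
pos=0: emit ID 'tmp' (now at pos=3)
pos=3: enter COMMENT mode (saw '/*')
exit COMMENT mode (now at pos=13)
pos=14: emit ID 'val' (now at pos=17)
pos=18: emit ID 'n' (now at pos=19)
pos=19: emit EQ '='
pos=21: ERROR — unrecognized char '@'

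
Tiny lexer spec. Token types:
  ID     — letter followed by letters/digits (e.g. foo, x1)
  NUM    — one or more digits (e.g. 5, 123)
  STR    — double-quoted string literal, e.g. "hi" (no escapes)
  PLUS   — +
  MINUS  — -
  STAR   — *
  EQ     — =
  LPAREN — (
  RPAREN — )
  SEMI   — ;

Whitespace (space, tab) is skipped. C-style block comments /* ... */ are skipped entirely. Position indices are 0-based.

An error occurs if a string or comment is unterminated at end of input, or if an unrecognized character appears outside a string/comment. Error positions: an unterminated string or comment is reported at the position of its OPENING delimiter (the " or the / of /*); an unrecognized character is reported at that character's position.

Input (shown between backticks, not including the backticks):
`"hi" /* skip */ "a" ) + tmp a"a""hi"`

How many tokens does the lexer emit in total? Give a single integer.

Answer: 8

Derivation:
pos=0: enter STRING mode
pos=0: emit STR "hi" (now at pos=4)
pos=5: enter COMMENT mode (saw '/*')
exit COMMENT mode (now at pos=15)
pos=16: enter STRING mode
pos=16: emit STR "a" (now at pos=19)
pos=20: emit RPAREN ')'
pos=22: emit PLUS '+'
pos=24: emit ID 'tmp' (now at pos=27)
pos=28: emit ID 'a' (now at pos=29)
pos=29: enter STRING mode
pos=29: emit STR "a" (now at pos=32)
pos=32: enter STRING mode
pos=32: emit STR "hi" (now at pos=36)
DONE. 8 tokens: [STR, STR, RPAREN, PLUS, ID, ID, STR, STR]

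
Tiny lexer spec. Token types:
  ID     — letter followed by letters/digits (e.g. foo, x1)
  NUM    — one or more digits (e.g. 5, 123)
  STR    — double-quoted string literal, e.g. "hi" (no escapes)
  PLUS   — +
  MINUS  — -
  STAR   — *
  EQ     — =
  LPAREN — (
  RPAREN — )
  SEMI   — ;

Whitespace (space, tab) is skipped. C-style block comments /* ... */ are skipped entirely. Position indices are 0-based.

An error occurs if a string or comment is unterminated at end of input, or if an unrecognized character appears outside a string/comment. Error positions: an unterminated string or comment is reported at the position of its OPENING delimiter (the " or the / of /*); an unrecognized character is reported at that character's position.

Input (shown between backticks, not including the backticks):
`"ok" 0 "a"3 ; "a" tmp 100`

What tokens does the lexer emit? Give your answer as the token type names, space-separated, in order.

pos=0: enter STRING mode
pos=0: emit STR "ok" (now at pos=4)
pos=5: emit NUM '0' (now at pos=6)
pos=7: enter STRING mode
pos=7: emit STR "a" (now at pos=10)
pos=10: emit NUM '3' (now at pos=11)
pos=12: emit SEMI ';'
pos=14: enter STRING mode
pos=14: emit STR "a" (now at pos=17)
pos=18: emit ID 'tmp' (now at pos=21)
pos=22: emit NUM '100' (now at pos=25)
DONE. 8 tokens: [STR, NUM, STR, NUM, SEMI, STR, ID, NUM]

Answer: STR NUM STR NUM SEMI STR ID NUM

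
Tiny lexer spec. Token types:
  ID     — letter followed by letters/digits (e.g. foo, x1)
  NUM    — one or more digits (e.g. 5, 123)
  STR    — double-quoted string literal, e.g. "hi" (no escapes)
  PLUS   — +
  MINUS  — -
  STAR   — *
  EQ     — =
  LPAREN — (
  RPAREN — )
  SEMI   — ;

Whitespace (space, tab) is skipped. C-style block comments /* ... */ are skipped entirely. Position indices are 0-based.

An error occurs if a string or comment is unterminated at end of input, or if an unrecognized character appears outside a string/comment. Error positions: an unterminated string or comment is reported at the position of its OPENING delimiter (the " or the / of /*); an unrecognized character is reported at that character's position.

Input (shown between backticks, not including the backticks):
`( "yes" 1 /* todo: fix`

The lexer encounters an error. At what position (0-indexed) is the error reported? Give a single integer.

pos=0: emit LPAREN '('
pos=2: enter STRING mode
pos=2: emit STR "yes" (now at pos=7)
pos=8: emit NUM '1' (now at pos=9)
pos=10: enter COMMENT mode (saw '/*')
pos=10: ERROR — unterminated comment (reached EOF)

Answer: 10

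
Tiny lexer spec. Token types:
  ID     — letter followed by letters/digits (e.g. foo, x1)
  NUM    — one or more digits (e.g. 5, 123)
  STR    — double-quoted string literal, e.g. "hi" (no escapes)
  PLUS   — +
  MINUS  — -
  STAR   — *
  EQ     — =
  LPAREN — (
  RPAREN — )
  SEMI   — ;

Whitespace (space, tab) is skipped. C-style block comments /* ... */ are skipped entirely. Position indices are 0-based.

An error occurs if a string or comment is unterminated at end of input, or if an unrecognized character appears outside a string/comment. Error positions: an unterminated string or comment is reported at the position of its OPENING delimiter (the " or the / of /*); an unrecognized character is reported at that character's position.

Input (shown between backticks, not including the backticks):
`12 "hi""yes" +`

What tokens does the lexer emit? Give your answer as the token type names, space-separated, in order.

Answer: NUM STR STR PLUS

Derivation:
pos=0: emit NUM '12' (now at pos=2)
pos=3: enter STRING mode
pos=3: emit STR "hi" (now at pos=7)
pos=7: enter STRING mode
pos=7: emit STR "yes" (now at pos=12)
pos=13: emit PLUS '+'
DONE. 4 tokens: [NUM, STR, STR, PLUS]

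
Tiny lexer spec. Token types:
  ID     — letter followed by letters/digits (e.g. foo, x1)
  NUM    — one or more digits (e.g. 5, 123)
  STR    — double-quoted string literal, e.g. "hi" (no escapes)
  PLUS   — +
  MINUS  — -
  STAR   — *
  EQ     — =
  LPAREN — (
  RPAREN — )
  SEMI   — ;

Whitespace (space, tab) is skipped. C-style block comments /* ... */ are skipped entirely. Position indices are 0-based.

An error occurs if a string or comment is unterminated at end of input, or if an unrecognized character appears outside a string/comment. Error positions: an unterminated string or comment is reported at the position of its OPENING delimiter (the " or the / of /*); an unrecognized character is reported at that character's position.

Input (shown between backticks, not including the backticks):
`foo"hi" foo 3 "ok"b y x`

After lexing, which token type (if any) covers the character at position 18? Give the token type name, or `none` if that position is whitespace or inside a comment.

Answer: ID

Derivation:
pos=0: emit ID 'foo' (now at pos=3)
pos=3: enter STRING mode
pos=3: emit STR "hi" (now at pos=7)
pos=8: emit ID 'foo' (now at pos=11)
pos=12: emit NUM '3' (now at pos=13)
pos=14: enter STRING mode
pos=14: emit STR "ok" (now at pos=18)
pos=18: emit ID 'b' (now at pos=19)
pos=20: emit ID 'y' (now at pos=21)
pos=22: emit ID 'x' (now at pos=23)
DONE. 8 tokens: [ID, STR, ID, NUM, STR, ID, ID, ID]
Position 18: char is 'b' -> ID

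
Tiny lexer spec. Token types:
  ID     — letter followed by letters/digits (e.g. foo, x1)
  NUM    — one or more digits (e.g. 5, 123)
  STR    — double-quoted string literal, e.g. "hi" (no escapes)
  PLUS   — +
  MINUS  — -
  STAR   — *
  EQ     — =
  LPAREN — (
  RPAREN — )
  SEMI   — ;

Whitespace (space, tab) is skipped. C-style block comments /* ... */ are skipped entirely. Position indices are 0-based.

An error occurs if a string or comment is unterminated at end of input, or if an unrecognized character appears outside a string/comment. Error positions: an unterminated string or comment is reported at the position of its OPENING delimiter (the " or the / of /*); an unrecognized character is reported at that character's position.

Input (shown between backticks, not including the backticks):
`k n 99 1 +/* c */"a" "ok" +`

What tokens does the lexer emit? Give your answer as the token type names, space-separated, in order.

Answer: ID ID NUM NUM PLUS STR STR PLUS

Derivation:
pos=0: emit ID 'k' (now at pos=1)
pos=2: emit ID 'n' (now at pos=3)
pos=4: emit NUM '99' (now at pos=6)
pos=7: emit NUM '1' (now at pos=8)
pos=9: emit PLUS '+'
pos=10: enter COMMENT mode (saw '/*')
exit COMMENT mode (now at pos=17)
pos=17: enter STRING mode
pos=17: emit STR "a" (now at pos=20)
pos=21: enter STRING mode
pos=21: emit STR "ok" (now at pos=25)
pos=26: emit PLUS '+'
DONE. 8 tokens: [ID, ID, NUM, NUM, PLUS, STR, STR, PLUS]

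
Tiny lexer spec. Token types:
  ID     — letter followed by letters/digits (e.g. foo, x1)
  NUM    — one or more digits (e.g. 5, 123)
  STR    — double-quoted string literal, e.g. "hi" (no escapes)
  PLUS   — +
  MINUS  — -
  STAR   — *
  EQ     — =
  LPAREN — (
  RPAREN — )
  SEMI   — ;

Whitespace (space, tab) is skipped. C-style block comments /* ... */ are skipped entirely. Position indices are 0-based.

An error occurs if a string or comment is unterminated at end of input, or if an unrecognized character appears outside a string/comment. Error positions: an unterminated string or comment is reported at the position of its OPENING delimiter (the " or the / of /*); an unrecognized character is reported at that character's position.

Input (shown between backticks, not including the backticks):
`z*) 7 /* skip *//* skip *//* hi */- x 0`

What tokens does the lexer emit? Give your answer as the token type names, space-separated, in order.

pos=0: emit ID 'z' (now at pos=1)
pos=1: emit STAR '*'
pos=2: emit RPAREN ')'
pos=4: emit NUM '7' (now at pos=5)
pos=6: enter COMMENT mode (saw '/*')
exit COMMENT mode (now at pos=16)
pos=16: enter COMMENT mode (saw '/*')
exit COMMENT mode (now at pos=26)
pos=26: enter COMMENT mode (saw '/*')
exit COMMENT mode (now at pos=34)
pos=34: emit MINUS '-'
pos=36: emit ID 'x' (now at pos=37)
pos=38: emit NUM '0' (now at pos=39)
DONE. 7 tokens: [ID, STAR, RPAREN, NUM, MINUS, ID, NUM]

Answer: ID STAR RPAREN NUM MINUS ID NUM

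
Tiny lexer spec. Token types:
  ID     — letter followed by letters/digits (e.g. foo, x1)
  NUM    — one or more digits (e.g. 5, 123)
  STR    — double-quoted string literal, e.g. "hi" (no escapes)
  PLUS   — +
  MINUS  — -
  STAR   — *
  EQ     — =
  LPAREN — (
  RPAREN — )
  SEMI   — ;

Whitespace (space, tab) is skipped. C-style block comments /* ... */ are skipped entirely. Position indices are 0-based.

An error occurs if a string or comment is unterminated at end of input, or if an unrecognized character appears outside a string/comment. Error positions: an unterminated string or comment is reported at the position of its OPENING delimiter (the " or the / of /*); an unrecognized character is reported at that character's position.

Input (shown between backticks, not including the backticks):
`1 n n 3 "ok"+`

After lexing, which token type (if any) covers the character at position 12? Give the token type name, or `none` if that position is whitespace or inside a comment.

Answer: PLUS

Derivation:
pos=0: emit NUM '1' (now at pos=1)
pos=2: emit ID 'n' (now at pos=3)
pos=4: emit ID 'n' (now at pos=5)
pos=6: emit NUM '3' (now at pos=7)
pos=8: enter STRING mode
pos=8: emit STR "ok" (now at pos=12)
pos=12: emit PLUS '+'
DONE. 6 tokens: [NUM, ID, ID, NUM, STR, PLUS]
Position 12: char is '+' -> PLUS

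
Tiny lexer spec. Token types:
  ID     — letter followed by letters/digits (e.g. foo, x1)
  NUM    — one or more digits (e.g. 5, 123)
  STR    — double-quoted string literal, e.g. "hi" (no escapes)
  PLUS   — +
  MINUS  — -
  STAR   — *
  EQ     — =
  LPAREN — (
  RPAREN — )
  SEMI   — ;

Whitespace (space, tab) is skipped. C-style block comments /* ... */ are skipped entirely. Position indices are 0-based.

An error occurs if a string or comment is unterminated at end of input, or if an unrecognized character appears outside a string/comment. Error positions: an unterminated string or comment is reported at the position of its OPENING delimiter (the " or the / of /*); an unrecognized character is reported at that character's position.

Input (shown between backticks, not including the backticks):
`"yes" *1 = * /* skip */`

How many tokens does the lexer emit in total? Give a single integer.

Answer: 5

Derivation:
pos=0: enter STRING mode
pos=0: emit STR "yes" (now at pos=5)
pos=6: emit STAR '*'
pos=7: emit NUM '1' (now at pos=8)
pos=9: emit EQ '='
pos=11: emit STAR '*'
pos=13: enter COMMENT mode (saw '/*')
exit COMMENT mode (now at pos=23)
DONE. 5 tokens: [STR, STAR, NUM, EQ, STAR]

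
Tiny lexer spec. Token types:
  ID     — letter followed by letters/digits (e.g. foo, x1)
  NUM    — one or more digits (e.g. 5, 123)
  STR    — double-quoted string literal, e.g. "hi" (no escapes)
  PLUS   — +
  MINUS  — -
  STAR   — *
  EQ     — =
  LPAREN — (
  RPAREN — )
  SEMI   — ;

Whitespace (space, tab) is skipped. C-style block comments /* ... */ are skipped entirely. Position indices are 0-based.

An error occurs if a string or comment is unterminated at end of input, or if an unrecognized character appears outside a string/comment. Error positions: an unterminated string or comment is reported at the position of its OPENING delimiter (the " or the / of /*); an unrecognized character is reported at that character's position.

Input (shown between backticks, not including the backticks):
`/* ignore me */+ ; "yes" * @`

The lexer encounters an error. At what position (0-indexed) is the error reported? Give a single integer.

pos=0: enter COMMENT mode (saw '/*')
exit COMMENT mode (now at pos=15)
pos=15: emit PLUS '+'
pos=17: emit SEMI ';'
pos=19: enter STRING mode
pos=19: emit STR "yes" (now at pos=24)
pos=25: emit STAR '*'
pos=27: ERROR — unrecognized char '@'

Answer: 27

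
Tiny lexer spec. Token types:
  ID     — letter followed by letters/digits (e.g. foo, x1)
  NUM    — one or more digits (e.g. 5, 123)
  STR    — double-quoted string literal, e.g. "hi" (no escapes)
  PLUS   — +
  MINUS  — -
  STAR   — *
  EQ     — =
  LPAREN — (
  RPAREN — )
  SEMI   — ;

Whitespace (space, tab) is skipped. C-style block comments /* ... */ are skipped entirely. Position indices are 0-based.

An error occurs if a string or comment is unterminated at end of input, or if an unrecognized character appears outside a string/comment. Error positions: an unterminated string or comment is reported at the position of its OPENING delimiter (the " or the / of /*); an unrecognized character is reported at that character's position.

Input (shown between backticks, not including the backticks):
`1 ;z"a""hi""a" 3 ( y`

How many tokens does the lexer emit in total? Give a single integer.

pos=0: emit NUM '1' (now at pos=1)
pos=2: emit SEMI ';'
pos=3: emit ID 'z' (now at pos=4)
pos=4: enter STRING mode
pos=4: emit STR "a" (now at pos=7)
pos=7: enter STRING mode
pos=7: emit STR "hi" (now at pos=11)
pos=11: enter STRING mode
pos=11: emit STR "a" (now at pos=14)
pos=15: emit NUM '3' (now at pos=16)
pos=17: emit LPAREN '('
pos=19: emit ID 'y' (now at pos=20)
DONE. 9 tokens: [NUM, SEMI, ID, STR, STR, STR, NUM, LPAREN, ID]

Answer: 9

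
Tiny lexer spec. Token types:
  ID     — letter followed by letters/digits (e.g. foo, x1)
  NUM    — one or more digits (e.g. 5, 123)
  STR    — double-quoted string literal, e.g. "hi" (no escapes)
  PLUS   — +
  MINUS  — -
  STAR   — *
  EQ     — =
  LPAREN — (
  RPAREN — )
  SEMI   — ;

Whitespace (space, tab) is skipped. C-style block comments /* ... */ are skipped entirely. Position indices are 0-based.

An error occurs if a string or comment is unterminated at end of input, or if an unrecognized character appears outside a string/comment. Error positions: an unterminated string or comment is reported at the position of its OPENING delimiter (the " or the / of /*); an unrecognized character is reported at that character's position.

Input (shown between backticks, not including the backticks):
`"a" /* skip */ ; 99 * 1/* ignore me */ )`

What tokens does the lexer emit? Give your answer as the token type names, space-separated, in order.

pos=0: enter STRING mode
pos=0: emit STR "a" (now at pos=3)
pos=4: enter COMMENT mode (saw '/*')
exit COMMENT mode (now at pos=14)
pos=15: emit SEMI ';'
pos=17: emit NUM '99' (now at pos=19)
pos=20: emit STAR '*'
pos=22: emit NUM '1' (now at pos=23)
pos=23: enter COMMENT mode (saw '/*')
exit COMMENT mode (now at pos=38)
pos=39: emit RPAREN ')'
DONE. 6 tokens: [STR, SEMI, NUM, STAR, NUM, RPAREN]

Answer: STR SEMI NUM STAR NUM RPAREN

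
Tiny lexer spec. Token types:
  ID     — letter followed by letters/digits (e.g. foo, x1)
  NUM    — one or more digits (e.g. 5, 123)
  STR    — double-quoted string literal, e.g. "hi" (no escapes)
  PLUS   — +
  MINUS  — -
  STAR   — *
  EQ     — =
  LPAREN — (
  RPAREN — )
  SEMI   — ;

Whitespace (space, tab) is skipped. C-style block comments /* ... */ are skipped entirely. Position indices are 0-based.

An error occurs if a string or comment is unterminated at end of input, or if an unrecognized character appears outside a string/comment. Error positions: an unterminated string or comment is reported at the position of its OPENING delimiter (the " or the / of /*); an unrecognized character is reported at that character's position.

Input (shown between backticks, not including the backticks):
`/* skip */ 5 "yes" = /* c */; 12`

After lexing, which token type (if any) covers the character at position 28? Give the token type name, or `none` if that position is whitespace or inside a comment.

pos=0: enter COMMENT mode (saw '/*')
exit COMMENT mode (now at pos=10)
pos=11: emit NUM '5' (now at pos=12)
pos=13: enter STRING mode
pos=13: emit STR "yes" (now at pos=18)
pos=19: emit EQ '='
pos=21: enter COMMENT mode (saw '/*')
exit COMMENT mode (now at pos=28)
pos=28: emit SEMI ';'
pos=30: emit NUM '12' (now at pos=32)
DONE. 5 tokens: [NUM, STR, EQ, SEMI, NUM]
Position 28: char is ';' -> SEMI

Answer: SEMI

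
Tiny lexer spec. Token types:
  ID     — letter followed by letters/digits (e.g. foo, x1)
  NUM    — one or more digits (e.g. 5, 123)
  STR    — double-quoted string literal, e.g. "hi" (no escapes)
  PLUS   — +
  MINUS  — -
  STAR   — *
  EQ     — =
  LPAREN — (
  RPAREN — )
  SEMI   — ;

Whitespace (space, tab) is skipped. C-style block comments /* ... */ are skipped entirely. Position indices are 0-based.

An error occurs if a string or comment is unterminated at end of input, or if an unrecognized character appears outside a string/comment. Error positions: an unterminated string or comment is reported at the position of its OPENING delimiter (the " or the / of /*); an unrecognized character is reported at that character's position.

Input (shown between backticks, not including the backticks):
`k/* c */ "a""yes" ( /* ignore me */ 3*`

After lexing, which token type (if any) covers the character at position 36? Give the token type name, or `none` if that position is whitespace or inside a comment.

pos=0: emit ID 'k' (now at pos=1)
pos=1: enter COMMENT mode (saw '/*')
exit COMMENT mode (now at pos=8)
pos=9: enter STRING mode
pos=9: emit STR "a" (now at pos=12)
pos=12: enter STRING mode
pos=12: emit STR "yes" (now at pos=17)
pos=18: emit LPAREN '('
pos=20: enter COMMENT mode (saw '/*')
exit COMMENT mode (now at pos=35)
pos=36: emit NUM '3' (now at pos=37)
pos=37: emit STAR '*'
DONE. 6 tokens: [ID, STR, STR, LPAREN, NUM, STAR]
Position 36: char is '3' -> NUM

Answer: NUM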